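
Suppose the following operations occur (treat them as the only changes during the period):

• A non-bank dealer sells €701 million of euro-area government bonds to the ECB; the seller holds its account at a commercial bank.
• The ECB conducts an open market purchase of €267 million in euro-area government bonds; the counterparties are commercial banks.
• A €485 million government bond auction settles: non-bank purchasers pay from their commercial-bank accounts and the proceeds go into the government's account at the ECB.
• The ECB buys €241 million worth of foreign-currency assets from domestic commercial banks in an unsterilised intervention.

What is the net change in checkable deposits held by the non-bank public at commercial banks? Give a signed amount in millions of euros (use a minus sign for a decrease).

+€216 million

Asset purchase (from non-banks) €701 million: non-bank counterparties' bank balances rise → +€701M.
OMO purchase (from banks) €267 million: the counterparty is a bank, so public deposits are unchanged → 0.
Government account inflow €485 million: non-bank counterparties' bank balances fall → −€485M.
FX purchase €241 million: the counterparty is a bank, so public deposits are unchanged → 0.
Net: 701 + 0 − 485 + 0 = +€216 million.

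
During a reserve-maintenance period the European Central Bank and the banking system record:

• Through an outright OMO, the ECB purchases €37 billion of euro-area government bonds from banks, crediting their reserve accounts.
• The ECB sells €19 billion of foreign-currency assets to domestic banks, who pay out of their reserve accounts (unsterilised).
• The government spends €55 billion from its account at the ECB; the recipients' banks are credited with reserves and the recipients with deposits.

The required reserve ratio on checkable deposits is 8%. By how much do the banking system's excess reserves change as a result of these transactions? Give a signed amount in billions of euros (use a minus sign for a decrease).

+€68.6 billion

OMO purchase (from banks) €37 billion: reserves +€37B, deposits 0.
FX sale €19 billion: reserves −€19B, deposits 0.
Government spending €55 billion: reserves +€55B, deposits +€55B.
Totals: Δreserves = +€73B, Δdeposits = +€55B.
Δrequired reserves = 8% × +€55B = +€4.4B.
Δexcess reserves = Δreserves − Δrequired = +€73B − (+€4.4B) = +€68.6 billion.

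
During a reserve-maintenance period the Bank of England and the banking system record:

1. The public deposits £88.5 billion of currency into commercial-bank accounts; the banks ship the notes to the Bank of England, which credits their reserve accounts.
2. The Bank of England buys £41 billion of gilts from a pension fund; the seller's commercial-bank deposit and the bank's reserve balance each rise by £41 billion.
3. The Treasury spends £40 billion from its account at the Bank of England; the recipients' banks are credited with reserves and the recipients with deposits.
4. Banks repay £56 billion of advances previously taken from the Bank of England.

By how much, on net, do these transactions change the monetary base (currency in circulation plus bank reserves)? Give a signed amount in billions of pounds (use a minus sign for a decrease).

+£25 billion

Currency deposit £88.5 billion: just a shift between currency and reserves — both are base money → 0.
Asset purchase (from non-banks) £41 billion: Bank of England balance sheet expands → +£41B.
Government spending £40 billion: a non-base liability converts back to reserves → +£40B.
Discount-window repayment £56 billion: Bank of England balance sheet contracts → −£56B.
Net: 0 + 41 + 40 − 56 = +£25 billion.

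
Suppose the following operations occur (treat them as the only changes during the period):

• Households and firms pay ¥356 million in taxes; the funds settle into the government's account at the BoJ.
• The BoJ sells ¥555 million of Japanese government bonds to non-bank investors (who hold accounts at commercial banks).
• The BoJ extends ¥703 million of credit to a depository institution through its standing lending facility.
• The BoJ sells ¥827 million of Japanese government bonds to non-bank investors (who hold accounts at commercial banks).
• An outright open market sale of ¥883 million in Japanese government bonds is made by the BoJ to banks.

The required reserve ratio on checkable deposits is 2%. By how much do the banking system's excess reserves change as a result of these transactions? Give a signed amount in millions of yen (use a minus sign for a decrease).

-¥1883.24 million

Government account inflow ¥356 million: reserves −¥356M, deposits −¥356M.
Asset sale (to non-banks) ¥555 million: reserves −¥555M, deposits −¥555M.
Discount-window loan ¥703 million: reserves +¥703M, deposits 0.
Asset sale (to non-banks) ¥827 million: reserves −¥827M, deposits −¥827M.
OMO sale (to banks) ¥883 million: reserves −¥883M, deposits 0.
Totals: Δreserves = −¥1918M, Δdeposits = −¥1738M.
Δrequired reserves = 2% × −¥1738M = −¥34.76M.
Δexcess reserves = Δreserves − Δrequired = −¥1918M − (−¥34.76M) = -¥1883.24 million.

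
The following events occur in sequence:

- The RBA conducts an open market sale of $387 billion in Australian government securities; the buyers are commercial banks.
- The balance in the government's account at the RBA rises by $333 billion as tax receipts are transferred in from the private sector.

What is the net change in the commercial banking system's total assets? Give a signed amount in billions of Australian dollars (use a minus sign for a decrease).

RBA balance sheet:
  Assets:      Securities −$387B
  Liabilities: Bank reserves −$720B, Government deposits +$333B
Commercial banking system:
  Assets:      Reserves at CB −$720B, Securities +$387B
  Liabilities: Checkable deposits −$333B
Change in total bank assets = -$333 billion.

-$333 billion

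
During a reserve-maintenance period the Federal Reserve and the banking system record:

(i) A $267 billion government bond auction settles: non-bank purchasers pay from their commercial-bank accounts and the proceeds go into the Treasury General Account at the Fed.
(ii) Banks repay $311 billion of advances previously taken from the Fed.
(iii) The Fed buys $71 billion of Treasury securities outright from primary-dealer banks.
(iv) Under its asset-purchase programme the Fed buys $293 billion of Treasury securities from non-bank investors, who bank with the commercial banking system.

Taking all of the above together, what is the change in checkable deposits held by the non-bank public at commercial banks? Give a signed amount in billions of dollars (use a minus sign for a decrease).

Government account inflow $267 billion: non-bank counterparties' bank balances fall → −$267B.
Discount-window repayment $311 billion: the counterparty is a bank, so public deposits are unchanged → 0.
OMO purchase (from banks) $71 billion: the counterparty is a bank, so public deposits are unchanged → 0.
Asset purchase (from non-banks) $293 billion: non-bank counterparties' bank balances rise → +$293B.
Net: −267 + 0 + 0 + 293 = +$26 billion.

+$26 billion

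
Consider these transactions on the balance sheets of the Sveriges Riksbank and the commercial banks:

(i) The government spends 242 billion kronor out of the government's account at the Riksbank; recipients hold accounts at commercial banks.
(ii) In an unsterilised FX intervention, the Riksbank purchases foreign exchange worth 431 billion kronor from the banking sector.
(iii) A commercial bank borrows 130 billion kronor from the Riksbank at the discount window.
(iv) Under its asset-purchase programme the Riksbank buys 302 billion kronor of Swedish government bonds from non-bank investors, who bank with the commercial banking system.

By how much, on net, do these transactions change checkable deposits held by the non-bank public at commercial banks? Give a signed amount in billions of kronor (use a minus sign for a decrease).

Government spending 242 billion kronor: non-bank counterparties' bank balances rise → +242B.
FX purchase 431 billion kronor: the counterparty is a bank, so public deposits are unchanged → 0.
Discount-window loan 130 billion kronor: the counterparty is a bank, so public deposits are unchanged → 0.
Asset purchase (from non-banks) 302 billion kronor: non-bank counterparties' bank balances rise → +302B.
Net: 242 + 0 + 0 + 302 = +544 billion.

+544 billion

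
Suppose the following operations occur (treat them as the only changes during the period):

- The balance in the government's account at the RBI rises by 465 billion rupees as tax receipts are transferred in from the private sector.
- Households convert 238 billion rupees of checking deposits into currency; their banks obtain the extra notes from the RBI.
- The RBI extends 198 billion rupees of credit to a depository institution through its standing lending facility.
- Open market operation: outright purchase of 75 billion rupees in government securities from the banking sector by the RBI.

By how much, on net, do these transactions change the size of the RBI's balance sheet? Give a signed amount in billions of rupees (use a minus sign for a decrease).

RBI balance sheet:
  Assets:      Securities +75B, Loans to banks +198B
  Liabilities: Bank reserves −430B, Currency in circulation +238B, Government deposits +465B
Change in total RBI assets = +273 billion.

+273 billion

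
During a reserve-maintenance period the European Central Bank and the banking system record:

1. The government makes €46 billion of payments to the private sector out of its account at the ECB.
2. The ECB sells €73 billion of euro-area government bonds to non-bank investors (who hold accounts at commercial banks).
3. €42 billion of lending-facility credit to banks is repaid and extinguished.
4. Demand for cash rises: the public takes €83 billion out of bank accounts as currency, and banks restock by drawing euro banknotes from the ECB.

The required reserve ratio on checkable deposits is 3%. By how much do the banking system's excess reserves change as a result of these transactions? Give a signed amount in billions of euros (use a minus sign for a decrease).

-€148.7 billion

Government spending €46 billion: reserves +€46B, deposits +€46B.
Asset sale (to non-banks) €73 billion: reserves −€73B, deposits −€73B.
Discount-window repayment €42 billion: reserves −€42B, deposits 0.
Currency withdrawal €83 billion: reserves −€83B, deposits −€83B.
Totals: Δreserves = −€152B, Δdeposits = −€110B.
Δrequired reserves = 3% × −€110B = −€3.3B.
Δexcess reserves = Δreserves − Δrequired = −€152B − (−€3.3B) = -€148.7 billion.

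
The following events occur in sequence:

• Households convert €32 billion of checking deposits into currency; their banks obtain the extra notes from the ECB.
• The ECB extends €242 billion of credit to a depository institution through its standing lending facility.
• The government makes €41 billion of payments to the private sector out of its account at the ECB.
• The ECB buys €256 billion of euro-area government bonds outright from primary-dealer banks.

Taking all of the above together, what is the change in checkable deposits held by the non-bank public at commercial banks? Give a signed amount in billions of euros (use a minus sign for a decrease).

Currency withdrawal €32 billion: non-bank counterparties' bank balances fall → −€32B.
Discount-window loan €242 billion: the counterparty is a bank, so public deposits are unchanged → 0.
Government spending €41 billion: non-bank counterparties' bank balances rise → +€41B.
OMO purchase (from banks) €256 billion: the counterparty is a bank, so public deposits are unchanged → 0.
Net: −32 + 0 + 41 + 0 = +€9 billion.

+€9 billion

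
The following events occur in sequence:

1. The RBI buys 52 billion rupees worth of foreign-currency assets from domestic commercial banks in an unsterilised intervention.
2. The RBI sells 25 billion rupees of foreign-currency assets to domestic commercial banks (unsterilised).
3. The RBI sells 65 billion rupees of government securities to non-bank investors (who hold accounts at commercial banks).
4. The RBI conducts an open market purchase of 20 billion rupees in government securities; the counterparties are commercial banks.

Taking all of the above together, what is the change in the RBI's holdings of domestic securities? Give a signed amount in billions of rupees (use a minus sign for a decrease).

-45 billion

RBI balance sheet:
  Assets:      Securities −45B, Foreign assets +27B
  Liabilities: Bank reserves −18B
So the change in the RBI's holdings of domestic securities is -45 billion.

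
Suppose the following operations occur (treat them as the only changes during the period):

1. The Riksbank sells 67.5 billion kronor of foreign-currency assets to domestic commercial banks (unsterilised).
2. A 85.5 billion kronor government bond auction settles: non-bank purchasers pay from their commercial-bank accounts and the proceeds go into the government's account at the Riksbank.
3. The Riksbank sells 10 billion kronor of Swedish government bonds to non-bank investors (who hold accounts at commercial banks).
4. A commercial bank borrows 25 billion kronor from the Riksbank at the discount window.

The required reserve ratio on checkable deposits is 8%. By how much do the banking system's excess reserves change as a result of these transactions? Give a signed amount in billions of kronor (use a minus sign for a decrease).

FX sale 67.5 billion kronor: reserves −67.5B, deposits 0.
Government account inflow 85.5 billion kronor: reserves −85.5B, deposits −85.5B.
Asset sale (to non-banks) 10 billion kronor: reserves −10B, deposits −10B.
Discount-window loan 25 billion kronor: reserves +25B, deposits 0.
Totals: Δreserves = −138B, Δdeposits = −95.5B.
Δrequired reserves = 8% × −95.5B = −7.64B.
Δexcess reserves = Δreserves − Δrequired = −138B − (−7.64B) = -130.36 billion.

-130.36 billion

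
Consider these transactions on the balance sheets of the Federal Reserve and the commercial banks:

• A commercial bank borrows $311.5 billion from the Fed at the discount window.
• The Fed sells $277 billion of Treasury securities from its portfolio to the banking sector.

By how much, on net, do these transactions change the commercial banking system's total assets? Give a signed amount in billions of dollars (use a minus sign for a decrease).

+$311.5 billion

Fed balance sheet:
  Assets:      Securities −$277B, Loans to banks +$311.5B
  Liabilities: Bank reserves +$34.5B
Commercial banking system:
  Assets:      Reserves at CB +$34.5B, Securities +$277B
  Liabilities: Borrowings from CB +$311.5B
Change in total bank assets = +$311.5 billion.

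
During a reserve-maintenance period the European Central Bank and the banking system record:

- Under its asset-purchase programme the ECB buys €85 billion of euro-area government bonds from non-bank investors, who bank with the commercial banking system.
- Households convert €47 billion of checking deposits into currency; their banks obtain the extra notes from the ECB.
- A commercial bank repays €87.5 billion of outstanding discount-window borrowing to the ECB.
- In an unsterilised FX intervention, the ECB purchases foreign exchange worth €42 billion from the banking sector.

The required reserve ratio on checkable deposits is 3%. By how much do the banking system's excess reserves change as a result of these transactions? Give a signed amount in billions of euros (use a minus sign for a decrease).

Asset purchase (from non-banks) €85 billion: reserves +€85B, deposits +€85B.
Currency withdrawal €47 billion: reserves −€47B, deposits −€47B.
Discount-window repayment €87.5 billion: reserves −€87.5B, deposits 0.
FX purchase €42 billion: reserves +€42B, deposits 0.
Totals: Δreserves = −€7.5B, Δdeposits = +€38B.
Δrequired reserves = 3% × +€38B = +€1.14B.
Δexcess reserves = Δreserves − Δrequired = −€7.5B − (+€1.14B) = -€8.64 billion.

-€8.64 billion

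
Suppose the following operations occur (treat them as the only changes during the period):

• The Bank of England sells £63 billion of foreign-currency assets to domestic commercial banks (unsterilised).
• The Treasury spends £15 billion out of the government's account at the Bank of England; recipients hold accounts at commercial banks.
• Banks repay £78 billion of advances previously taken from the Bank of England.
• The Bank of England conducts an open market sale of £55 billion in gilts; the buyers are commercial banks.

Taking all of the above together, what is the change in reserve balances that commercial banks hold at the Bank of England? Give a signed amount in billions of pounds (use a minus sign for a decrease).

Bank of England balance sheet:
  Assets:      Securities −£55B, Loans to banks −£78B, Foreign assets −£63B
  Liabilities: Bank reserves −£181B, Government deposits −£15B
So the change in reserve balances that commercial banks hold at the Bank of England is -£181 billion.

-£181 billion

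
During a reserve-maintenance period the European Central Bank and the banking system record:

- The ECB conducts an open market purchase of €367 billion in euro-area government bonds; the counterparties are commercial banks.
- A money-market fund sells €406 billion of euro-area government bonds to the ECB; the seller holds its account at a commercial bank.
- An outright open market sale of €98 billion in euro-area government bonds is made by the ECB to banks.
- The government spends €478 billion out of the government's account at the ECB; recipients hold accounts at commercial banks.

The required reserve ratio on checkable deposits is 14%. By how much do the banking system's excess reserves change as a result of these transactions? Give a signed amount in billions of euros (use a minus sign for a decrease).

+€1029.24 billion

OMO purchase (from banks) €367 billion: reserves +€367B, deposits 0.
Asset purchase (from non-banks) €406 billion: reserves +€406B, deposits +€406B.
OMO sale (to banks) €98 billion: reserves −€98B, deposits 0.
Government spending €478 billion: reserves +€478B, deposits +€478B.
Totals: Δreserves = +€1153B, Δdeposits = +€884B.
Δrequired reserves = 14% × +€884B = +€123.76B.
Δexcess reserves = Δreserves − Δrequired = +€1153B − (+€123.76B) = +€1029.24 billion.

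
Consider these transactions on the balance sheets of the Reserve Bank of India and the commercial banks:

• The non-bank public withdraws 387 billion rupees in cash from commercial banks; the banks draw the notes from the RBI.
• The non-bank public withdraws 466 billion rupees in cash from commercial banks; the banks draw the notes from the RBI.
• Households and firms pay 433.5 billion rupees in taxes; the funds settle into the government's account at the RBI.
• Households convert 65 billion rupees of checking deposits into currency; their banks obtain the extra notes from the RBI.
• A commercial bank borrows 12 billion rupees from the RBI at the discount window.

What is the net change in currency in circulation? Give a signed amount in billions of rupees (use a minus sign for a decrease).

Currency withdrawal 387 billion rupees: notes leave the central bank → +387B.
Currency withdrawal 466 billion rupees: notes leave the central bank → +466B.
Government account inflow 433.5 billion rupees: no currency enters or leaves circulation → 0.
Currency withdrawal 65 billion rupees: notes leave the central bank → +65B.
Discount-window loan 12 billion rupees: no currency enters or leaves circulation → 0.
Net: 387 + 466 + 0 + 65 + 0 = +918 billion.

+918 billion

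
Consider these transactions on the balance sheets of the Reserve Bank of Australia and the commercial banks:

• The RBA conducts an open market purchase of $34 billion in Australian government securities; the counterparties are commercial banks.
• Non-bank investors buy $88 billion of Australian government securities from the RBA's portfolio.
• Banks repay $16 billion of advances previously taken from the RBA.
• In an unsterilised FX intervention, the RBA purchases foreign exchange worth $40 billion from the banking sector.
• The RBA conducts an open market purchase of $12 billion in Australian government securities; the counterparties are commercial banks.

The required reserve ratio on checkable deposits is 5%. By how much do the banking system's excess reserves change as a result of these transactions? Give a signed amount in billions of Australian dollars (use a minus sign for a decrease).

-$13.6 billion

OMO purchase (from banks) $34 billion: reserves +$34B, deposits 0.
Asset sale (to non-banks) $88 billion: reserves −$88B, deposits −$88B.
Discount-window repayment $16 billion: reserves −$16B, deposits 0.
FX purchase $40 billion: reserves +$40B, deposits 0.
OMO purchase (from banks) $12 billion: reserves +$12B, deposits 0.
Totals: Δreserves = −$18B, Δdeposits = −$88B.
Δrequired reserves = 5% × −$88B = −$4.4B.
Δexcess reserves = Δreserves − Δrequired = −$18B − (−$4.4B) = -$13.6 billion.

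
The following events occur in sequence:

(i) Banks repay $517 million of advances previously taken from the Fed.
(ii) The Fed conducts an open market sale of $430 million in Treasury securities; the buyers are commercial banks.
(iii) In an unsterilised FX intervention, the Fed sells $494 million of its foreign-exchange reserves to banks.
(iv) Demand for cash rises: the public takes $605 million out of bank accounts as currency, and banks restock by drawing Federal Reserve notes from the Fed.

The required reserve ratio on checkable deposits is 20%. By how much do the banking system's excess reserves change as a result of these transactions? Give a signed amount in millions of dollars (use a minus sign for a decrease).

Discount-window repayment $517 million: reserves −$517M, deposits 0.
OMO sale (to banks) $430 million: reserves −$430M, deposits 0.
FX sale $494 million: reserves −$494M, deposits 0.
Currency withdrawal $605 million: reserves −$605M, deposits −$605M.
Totals: Δreserves = −$2046M, Δdeposits = −$605M.
Δrequired reserves = 20% × −$605M = −$121M.
Δexcess reserves = Δreserves − Δrequired = −$2046M − (−$121M) = -$1925 million.

-$1925 million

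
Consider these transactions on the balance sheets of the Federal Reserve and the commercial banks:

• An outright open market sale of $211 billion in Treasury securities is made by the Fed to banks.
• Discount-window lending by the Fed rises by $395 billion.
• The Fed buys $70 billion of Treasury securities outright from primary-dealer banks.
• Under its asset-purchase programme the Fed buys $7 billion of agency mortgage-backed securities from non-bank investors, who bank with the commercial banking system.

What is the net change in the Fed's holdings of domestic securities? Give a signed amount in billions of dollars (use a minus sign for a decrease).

-$134 billion

OMO sale (to banks) $211 billion: securities removed from the Fed's portfolio → −$211B.
Discount-window loan $395 billion: the Fed's securities portfolio is untouched → 0.
OMO purchase (from banks) $70 billion: securities added to the Fed's portfolio → +$70B.
Asset purchase (from non-banks) $7 billion: securities added to the Fed's portfolio → +$7B.
Net: −211 + 0 + 70 + 7 = -$134 billion.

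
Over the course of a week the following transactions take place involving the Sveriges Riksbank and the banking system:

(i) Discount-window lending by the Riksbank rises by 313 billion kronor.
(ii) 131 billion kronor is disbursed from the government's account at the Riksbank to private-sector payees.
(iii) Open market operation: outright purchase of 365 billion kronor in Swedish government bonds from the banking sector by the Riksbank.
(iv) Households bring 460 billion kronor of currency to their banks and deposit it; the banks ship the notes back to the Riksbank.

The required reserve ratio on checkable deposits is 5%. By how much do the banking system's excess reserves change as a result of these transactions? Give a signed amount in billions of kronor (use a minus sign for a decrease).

+1239.45 billion

Discount-window loan 313 billion kronor: reserves +313B, deposits 0.
Government spending 131 billion kronor: reserves +131B, deposits +131B.
OMO purchase (from banks) 365 billion kronor: reserves +365B, deposits 0.
Currency deposit 460 billion kronor: reserves +460B, deposits +460B.
Totals: Δreserves = +1269B, Δdeposits = +591B.
Δrequired reserves = 5% × +591B = +29.55B.
Δexcess reserves = Δreserves − Δrequired = +1269B − (+29.55B) = +1239.45 billion.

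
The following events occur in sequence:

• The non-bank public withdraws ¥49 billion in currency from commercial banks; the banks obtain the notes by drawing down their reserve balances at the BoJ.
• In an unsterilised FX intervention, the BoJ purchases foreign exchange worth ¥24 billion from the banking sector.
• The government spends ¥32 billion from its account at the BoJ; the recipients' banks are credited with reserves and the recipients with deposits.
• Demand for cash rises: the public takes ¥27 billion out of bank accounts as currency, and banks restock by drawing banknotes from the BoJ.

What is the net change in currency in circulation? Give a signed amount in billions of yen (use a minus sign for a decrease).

+¥76 billion

Currency withdrawal ¥49 billion: notes leave the central bank → +¥49B.
FX purchase ¥24 billion: no currency enters or leaves circulation → 0.
Government spending ¥32 billion: no currency enters or leaves circulation → 0.
Currency withdrawal ¥27 billion: notes leave the central bank → +¥27B.
Net: 49 + 0 + 0 + 27 = +¥76 billion.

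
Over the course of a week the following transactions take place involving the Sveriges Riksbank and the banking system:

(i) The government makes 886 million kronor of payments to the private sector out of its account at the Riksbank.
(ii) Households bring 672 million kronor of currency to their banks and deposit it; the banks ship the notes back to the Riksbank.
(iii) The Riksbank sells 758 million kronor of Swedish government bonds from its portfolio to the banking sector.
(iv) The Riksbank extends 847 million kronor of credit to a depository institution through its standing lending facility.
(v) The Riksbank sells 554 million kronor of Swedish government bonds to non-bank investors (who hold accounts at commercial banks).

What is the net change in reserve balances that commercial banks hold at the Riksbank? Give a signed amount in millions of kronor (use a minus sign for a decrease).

Government spending 886 million kronor: government payments flow into bank reserve accounts → +886M.
Currency deposit 672 million kronor: returned notes are swapped for reserve credit → +672M.
OMO sale (to banks) 758 million kronor: the buying banks pay out of their reserve balances → −758M.
Discount-window loan 847 million kronor: the loan is credited to the bank's reserve account → +847M.
Asset sale (to non-banks) 554 million kronor: the non-bank buyers' banks settle from reserves → −554M.
Net: 886 + 672 − 758 + 847 − 554 = +1093 million.

+1093 million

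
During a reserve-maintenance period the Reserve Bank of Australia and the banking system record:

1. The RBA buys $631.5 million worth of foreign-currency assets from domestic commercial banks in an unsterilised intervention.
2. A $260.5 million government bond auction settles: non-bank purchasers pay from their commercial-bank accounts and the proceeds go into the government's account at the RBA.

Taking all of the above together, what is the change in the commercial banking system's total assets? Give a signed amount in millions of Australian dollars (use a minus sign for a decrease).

FX purchase $631.5 million: just an asset swap on bank balance sheets → 0.
Government account inflow $260.5 million: bank balance sheets shrink → −$260.5M.
Net: 0 − 260.5 = -$260.5 million.

-$260.5 million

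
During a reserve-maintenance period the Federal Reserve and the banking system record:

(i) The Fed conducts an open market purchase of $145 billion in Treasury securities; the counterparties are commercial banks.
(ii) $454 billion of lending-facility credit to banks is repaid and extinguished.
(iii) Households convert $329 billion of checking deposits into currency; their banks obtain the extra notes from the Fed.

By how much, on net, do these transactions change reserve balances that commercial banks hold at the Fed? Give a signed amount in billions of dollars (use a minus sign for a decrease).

-$638 billion

OMO purchase (from banks) $145 billion: the Fed pays by crediting reserve accounts → +$145B.
Discount-window repayment $454 billion: repayment is debited from reserves → −$454B.
Currency withdrawal $329 billion: banks swap reserves for currency → −$329B.
Net: 145 − 454 − 329 = -$638 billion.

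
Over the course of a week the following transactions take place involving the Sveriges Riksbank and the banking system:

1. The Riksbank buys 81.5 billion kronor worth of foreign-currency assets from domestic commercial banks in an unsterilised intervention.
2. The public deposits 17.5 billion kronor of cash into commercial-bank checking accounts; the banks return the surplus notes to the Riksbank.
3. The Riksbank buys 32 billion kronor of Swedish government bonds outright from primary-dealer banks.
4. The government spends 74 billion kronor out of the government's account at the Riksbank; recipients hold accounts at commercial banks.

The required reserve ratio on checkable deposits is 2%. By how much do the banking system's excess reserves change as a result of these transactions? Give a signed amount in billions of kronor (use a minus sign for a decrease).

FX purchase 81.5 billion kronor: reserves +81.5B, deposits 0.
Currency deposit 17.5 billion kronor: reserves +17.5B, deposits +17.5B.
OMO purchase (from banks) 32 billion kronor: reserves +32B, deposits 0.
Government spending 74 billion kronor: reserves +74B, deposits +74B.
Totals: Δreserves = +205B, Δdeposits = +91.5B.
Δrequired reserves = 2% × +91.5B = +1.83B.
Δexcess reserves = Δreserves − Δrequired = +205B − (+1.83B) = +203.17 billion.

+203.17 billion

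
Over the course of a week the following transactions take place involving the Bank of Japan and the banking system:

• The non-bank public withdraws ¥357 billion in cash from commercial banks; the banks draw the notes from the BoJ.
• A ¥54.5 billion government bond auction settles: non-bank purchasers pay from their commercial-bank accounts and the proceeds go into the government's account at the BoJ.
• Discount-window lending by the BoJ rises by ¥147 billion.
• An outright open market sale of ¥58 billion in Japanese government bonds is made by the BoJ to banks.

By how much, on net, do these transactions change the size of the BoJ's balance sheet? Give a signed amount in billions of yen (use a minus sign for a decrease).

+¥89 billion

Currency withdrawal ¥357 billion: only the composition of liabilities changes → 0.
Government account inflow ¥54.5 billion: only the composition of liabilities changes → 0.
Discount-window loan ¥147 billion: a BoJ asset is acquired → +¥147B.
OMO sale (to banks) ¥58 billion: a BoJ asset is shed → −¥58B.
Net: 0 + 0 + 147 − 58 = +¥89 billion.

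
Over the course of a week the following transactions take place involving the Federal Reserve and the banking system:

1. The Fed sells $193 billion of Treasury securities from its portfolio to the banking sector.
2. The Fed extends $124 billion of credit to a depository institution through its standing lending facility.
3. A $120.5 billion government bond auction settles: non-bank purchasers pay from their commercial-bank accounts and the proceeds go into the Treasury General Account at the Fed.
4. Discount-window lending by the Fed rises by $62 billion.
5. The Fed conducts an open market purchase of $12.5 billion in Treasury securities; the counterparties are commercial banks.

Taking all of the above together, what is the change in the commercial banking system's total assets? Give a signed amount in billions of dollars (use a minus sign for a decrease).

OMO sale (to banks) $193 billion: just an asset swap on bank balance sheets → 0.
Discount-window loan $124 billion: bank balance sheets expand → +$124B.
Government account inflow $120.5 billion: bank balance sheets shrink → −$120.5B.
Discount-window loan $62 billion: bank balance sheets expand → +$62B.
OMO purchase (from banks) $12.5 billion: just an asset swap on bank balance sheets → 0.
Net: 0 + 124 − 120.5 + 62 + 0 = +$65.5 billion.

+$65.5 billion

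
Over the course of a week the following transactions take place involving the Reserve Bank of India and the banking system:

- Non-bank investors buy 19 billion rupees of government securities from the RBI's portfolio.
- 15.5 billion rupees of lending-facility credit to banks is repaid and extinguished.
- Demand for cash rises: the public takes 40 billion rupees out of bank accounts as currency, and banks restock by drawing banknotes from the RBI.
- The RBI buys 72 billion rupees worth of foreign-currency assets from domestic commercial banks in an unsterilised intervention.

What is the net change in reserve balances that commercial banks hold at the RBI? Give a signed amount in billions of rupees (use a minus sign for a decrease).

RBI balance sheet:
  Assets:      Securities −19B, Loans to banks −15.5B, Foreign assets +72B
  Liabilities: Bank reserves −2.5B, Currency in circulation +40B
So the change in reserve balances that commercial banks hold at the RBI is -2.5 billion.

-2.5 billion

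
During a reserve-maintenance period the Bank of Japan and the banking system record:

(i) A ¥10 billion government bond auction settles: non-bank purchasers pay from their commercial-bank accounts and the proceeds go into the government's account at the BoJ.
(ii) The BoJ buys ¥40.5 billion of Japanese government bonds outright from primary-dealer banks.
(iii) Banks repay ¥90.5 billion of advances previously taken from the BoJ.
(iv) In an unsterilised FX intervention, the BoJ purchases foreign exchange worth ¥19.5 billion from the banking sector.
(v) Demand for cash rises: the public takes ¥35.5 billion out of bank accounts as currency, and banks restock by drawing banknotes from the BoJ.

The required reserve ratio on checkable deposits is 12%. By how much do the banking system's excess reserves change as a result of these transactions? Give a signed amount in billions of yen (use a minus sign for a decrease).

Government account inflow ¥10 billion: reserves −¥10B, deposits −¥10B.
OMO purchase (from banks) ¥40.5 billion: reserves +¥40.5B, deposits 0.
Discount-window repayment ¥90.5 billion: reserves −¥90.5B, deposits 0.
FX purchase ¥19.5 billion: reserves +¥19.5B, deposits 0.
Currency withdrawal ¥35.5 billion: reserves −¥35.5B, deposits −¥35.5B.
Totals: Δreserves = −¥76B, Δdeposits = −¥45.5B.
Δrequired reserves = 12% × −¥45.5B = −¥5.46B.
Δexcess reserves = Δreserves − Δrequired = −¥76B − (−¥5.46B) = -¥70.54 billion.

-¥70.54 billion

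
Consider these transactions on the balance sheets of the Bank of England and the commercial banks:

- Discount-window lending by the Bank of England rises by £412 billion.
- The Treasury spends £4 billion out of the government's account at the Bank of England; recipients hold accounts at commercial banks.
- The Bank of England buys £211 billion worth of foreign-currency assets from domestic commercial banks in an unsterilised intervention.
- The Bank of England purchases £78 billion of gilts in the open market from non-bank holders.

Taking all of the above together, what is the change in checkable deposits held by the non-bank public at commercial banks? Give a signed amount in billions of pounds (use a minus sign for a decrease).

Bank of England balance sheet:
  Assets:      Securities +£78B, Loans to banks +£412B, Foreign assets +£211B
  Liabilities: Bank reserves +£705B, Government deposits −£4B
Commercial banking system:
  Assets:      Reserves at CB +£705B, Foreign assets −£211B
  Liabilities: Checkable deposits +£82B, Borrowings from CB +£412B
So the change in checkable deposits held by the non-bank public at commercial banks is +£82 billion.

+£82 billion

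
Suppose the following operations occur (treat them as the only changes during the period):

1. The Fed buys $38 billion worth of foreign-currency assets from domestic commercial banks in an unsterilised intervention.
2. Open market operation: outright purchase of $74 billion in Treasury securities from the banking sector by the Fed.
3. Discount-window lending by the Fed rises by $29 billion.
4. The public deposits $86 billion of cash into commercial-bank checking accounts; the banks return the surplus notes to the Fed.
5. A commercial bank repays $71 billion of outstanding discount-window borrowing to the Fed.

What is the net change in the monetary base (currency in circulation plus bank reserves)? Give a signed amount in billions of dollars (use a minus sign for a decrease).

+$70 billion

FX purchase $38 billion: Fed balance sheet expands → +$38B.
OMO purchase (from banks) $74 billion: Fed balance sheet expands → +$74B.
Discount-window loan $29 billion: Fed balance sheet expands → +$29B.
Currency deposit $86 billion: just a shift between currency and reserves — both are base money → 0.
Discount-window repayment $71 billion: Fed balance sheet contracts → −$71B.
Net: 38 + 74 + 29 + 0 − 71 = +$70 billion.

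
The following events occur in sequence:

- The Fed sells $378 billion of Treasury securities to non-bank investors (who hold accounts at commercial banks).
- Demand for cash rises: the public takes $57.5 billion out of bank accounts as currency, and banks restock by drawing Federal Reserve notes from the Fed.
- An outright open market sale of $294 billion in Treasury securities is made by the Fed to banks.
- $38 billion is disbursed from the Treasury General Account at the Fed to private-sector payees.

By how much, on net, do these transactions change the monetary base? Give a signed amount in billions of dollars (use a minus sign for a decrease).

-$634 billion

Asset sale (to non-banks) $378 billion: Fed balance sheet contracts → −$378B.
Currency withdrawal $57.5 billion: just a shift between currency and reserves — both are base money → 0.
OMO sale (to banks) $294 billion: Fed balance sheet contracts → −$294B.
Government spending $38 billion: a non-base liability converts back to reserves → +$38B.
Net: −378 + 0 − 294 + 38 = -$634 billion.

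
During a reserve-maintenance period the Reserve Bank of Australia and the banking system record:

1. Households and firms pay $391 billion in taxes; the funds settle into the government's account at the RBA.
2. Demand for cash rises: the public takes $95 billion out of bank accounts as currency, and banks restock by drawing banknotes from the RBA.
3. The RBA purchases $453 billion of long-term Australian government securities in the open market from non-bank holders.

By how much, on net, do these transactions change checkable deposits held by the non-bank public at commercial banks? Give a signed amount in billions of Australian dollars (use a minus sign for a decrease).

RBA balance sheet:
  Assets:      Securities +$453B
  Liabilities: Bank reserves −$33B, Currency in circulation +$95B, Government deposits +$391B
Commercial banking system:
  Assets:      Reserves at CB −$33B
  Liabilities: Checkable deposits −$33B
So the change in checkable deposits held by the non-bank public at commercial banks is -$33 billion.

-$33 billion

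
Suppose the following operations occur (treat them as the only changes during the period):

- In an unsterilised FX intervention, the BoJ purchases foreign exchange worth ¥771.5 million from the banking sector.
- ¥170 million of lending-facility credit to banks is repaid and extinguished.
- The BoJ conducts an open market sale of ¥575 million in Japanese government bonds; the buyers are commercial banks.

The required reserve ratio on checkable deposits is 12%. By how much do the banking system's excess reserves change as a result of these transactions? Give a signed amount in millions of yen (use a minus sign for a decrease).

+¥26.5 million

FX purchase ¥771.5 million: reserves +¥771.5M, deposits 0.
Discount-window repayment ¥170 million: reserves −¥170M, deposits 0.
OMO sale (to banks) ¥575 million: reserves −¥575M, deposits 0.
Totals: Δreserves = +¥26.5M, Δdeposits = 0.
Δrequired reserves = 12% × 0 = 0.
Δexcess reserves = Δreserves − Δrequired = +¥26.5M − (0) = +¥26.5 million.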